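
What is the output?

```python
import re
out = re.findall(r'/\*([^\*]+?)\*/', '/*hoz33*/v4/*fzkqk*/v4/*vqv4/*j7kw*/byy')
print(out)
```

Walking the string: at [0:9] match '/*hoz33*/', group 1 = 'hoz33'; at [11:20] match '/*fzkqk*/', group 1 = 'fzkqk'; at [28:36] match '/*j7kw*/', group 1 = 'j7kw'.
One capturing group, so `findall` returns just the captured substring from each match — 3 in all.

['hoz33', 'fzkqk', 'j7kw']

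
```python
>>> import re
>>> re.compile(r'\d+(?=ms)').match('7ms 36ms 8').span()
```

(0, 1)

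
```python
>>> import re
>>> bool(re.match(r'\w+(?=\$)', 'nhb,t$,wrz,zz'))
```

False

The positive lookaround only admits positions where the adjacent text matches; those characters stay outside the span.
`match` is anchored at position 0; if the pattern doesn't fit there, it returns None.
Here position 0 doesn't satisfy it, so the call returns None, and `bool(None)` is False.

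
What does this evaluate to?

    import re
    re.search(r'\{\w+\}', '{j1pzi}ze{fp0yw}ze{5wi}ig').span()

(0, 7)

The match spans [0:7] → '{j1pzi}'.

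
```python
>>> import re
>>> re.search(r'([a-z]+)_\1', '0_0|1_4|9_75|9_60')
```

After group 1 captures some text, `\1` only succeeds where that same text appears again.
`re.search` scans for the first position where the pattern succeeds.
Here no position works, so the call returns None.

None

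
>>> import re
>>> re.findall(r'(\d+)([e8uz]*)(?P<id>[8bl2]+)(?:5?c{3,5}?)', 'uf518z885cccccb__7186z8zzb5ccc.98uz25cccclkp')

[('518', 'z8', '8'), ('7186', 'z8zz', 'b'), ('98', 'uz', '2')]

This matches one or more of a digit (captured); then zero or more of one of [e8uz] (captured); then one or more of one of [8bl2] (captured as 'id'); then optionally the literal '5', then 3 to 5 of the literal 'c' (lazy) (non-capturing group).
Matches: at [2:12] match '518z885ccc', groups = ('518', 'z8', '8'); at [17:30] match '7186z8zzb5ccc', groups = ('7186', 'z8zz', 'b'); at [31:40] match '98uz25ccc', groups = ('98', 'uz', '2').
Multiple groups make `findall` return tuples — one 3-tuple for each match.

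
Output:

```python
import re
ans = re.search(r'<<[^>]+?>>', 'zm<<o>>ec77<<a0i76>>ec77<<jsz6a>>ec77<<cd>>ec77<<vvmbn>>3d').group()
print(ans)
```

<<o>>

The match spans [2:7] → '<<o>>'.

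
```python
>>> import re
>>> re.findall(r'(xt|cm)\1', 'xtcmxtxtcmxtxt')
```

['xt', 'xt']

`\1` is not a pattern — it's the concrete string captured by group 1, re-applied verbatim.
Because there's exactly one group, `findall` drops the full match and keeps group 1 from each hit.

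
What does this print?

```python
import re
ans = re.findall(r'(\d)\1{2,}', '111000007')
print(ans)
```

The backreference `\1` re-matches whatever the first group consumed, character for character.
Because there's exactly one group, `findall` drops the full match and keeps group 1 from each hit.

['1', '0']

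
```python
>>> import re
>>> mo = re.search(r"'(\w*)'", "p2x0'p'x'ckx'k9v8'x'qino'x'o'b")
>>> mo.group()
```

`search` walks the string left to right and returns the first match it finds.
The match spans [4:7] → "'p'".
Captured: group 1 = 'p'.

"'p'"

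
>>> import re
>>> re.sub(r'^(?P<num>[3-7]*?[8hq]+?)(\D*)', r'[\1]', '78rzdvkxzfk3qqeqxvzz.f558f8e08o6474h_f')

Pattern: anchored at the start of the string; then zero or more of a character in [3-7] (lazy), then one or more of one of [8hq] (lazy) (captured as 'num'); then zero or more of a non-digit (captured).
Matches: at [0:11] → '78rzdvkxzfk'.
Each match is replaced using the text its own group 1 captured.

'[78]3qqeqxvzz.f558f8e08o6474h_f'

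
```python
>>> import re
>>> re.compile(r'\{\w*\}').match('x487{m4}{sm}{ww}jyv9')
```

None

`match` is anchored at position 0; if the pattern doesn't fit there, it returns None.
Here position 0 doesn't satisfy it, so the call returns None.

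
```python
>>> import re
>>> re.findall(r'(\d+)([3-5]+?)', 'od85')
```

[('8', '5')]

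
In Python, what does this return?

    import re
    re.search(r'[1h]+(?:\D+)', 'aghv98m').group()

'hv'

The pattern matches one or more of one of [1h]; then one or more of a non-digit (non-capturing group).
`re.search` tries every starting position until one works.
The match spans [2:4] → 'hv'.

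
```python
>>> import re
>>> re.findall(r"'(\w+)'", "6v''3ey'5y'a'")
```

['3ey', 'a']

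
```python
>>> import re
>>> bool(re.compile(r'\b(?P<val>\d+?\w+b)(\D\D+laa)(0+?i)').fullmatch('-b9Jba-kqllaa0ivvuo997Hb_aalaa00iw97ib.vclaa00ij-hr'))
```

False

For `fullmatch`, every character of the input must be accounted for by the pattern.
Here the pattern can't cover the whole string, so the call returns None, and `bool(None)` is False.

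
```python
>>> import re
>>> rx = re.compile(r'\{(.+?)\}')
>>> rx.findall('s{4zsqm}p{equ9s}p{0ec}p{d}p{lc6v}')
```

A `+?`/`*?`/`{m,n}?` starts at its minimum and grows only as far as needed for what follows to match.
Because there's exactly one group, `findall` drops the full match and keeps group 1 from each hit.

['4zsqm', 'equ9s', '0ec', 'd', 'lc6v']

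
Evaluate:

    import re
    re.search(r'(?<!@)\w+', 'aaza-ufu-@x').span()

Because the assertion is negative and zero-width, positions next to the forbidden text are skipped.
Unlike `match`, `search` isn't anchored — it looks for the pattern anywhere in the string.
The match spans [0:4] → 'aaza'.

(0, 4)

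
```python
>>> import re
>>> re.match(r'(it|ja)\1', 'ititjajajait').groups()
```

('it',)

The match spans [0:4] → 'itit'.
Captured: group 1 = 'it'.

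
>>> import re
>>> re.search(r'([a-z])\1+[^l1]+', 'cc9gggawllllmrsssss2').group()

A backreference is literal: `\1` must see the identical characters the first group matched.
The match spans [0:8] → 'cc9gggaw'.

'cc9gggaw'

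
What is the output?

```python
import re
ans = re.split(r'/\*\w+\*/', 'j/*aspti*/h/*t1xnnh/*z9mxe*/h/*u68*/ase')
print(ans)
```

['j', 'h/*t1xnnh', 'h', 'ase']

Matches to split on: at [1:10] → '/*aspti*/'; at [19:28] → '/*z9mxe*/'; at [29:36] → '/*u68*/'.
`split` removes every match and returns the 4 fragments in between.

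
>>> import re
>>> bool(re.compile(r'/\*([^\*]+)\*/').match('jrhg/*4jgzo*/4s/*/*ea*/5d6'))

False

With `match`, the pattern is implicitly anchored at the beginning.
Here the string doesn't start with a match, so the call returns None, and `bool(None)` is False.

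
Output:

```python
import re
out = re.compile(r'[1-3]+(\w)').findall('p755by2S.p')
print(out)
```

Pattern: one or more of a character in [1-3]; then a word character (captured).
Scanning left to right: at [6:8] match '2S', group 1 = 'S'.
One capturing group, so `findall` returns just the captured substring from the one match — 1 in all.

['S']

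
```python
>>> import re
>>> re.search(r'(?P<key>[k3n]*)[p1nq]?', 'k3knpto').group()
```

'k3knp'

The match spans [0:5] → 'k3knp'.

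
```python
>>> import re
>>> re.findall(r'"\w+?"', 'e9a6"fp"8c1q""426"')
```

Walking the string: at [4:8] → '"fp"'; at [13:18] → '"426"'.
`findall` yields the raw match text (2 of them) because the pattern has no groups.

['"fp"', '"426"']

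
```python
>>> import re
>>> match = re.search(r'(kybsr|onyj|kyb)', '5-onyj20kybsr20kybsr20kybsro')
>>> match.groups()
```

`re.search` scans for the first position where the pattern succeeds.
The match spans [2:6] → 'onyj'.
Captured: group 1 = 'onyj'.

('onyj',)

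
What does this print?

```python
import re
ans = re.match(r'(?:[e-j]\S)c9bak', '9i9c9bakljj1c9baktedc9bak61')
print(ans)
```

Pattern: a character in [e-j], then a non-whitespace character (non-capturing group); then the literal 'c9', then the literal 'bak'.
`re.match` won't scan ahead — the pattern has to work from the very first character.
Here the string doesn't start with a match, so the call returns None.

None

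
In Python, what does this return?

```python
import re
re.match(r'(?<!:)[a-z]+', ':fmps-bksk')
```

None

The negative lookahead/lookbehind blocks any match where the forbidden context is present.
`re.match` only tries the pattern at the start of the string.
Here the pattern fails at index 0, so the call returns None.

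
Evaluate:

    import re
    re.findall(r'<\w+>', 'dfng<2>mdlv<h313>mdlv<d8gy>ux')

Walking the string: at [4:7] → '<2>'; at [11:17] → '<h313>'; at [21:27] → '<d8gy>'.
No capturing groups, so `findall` returns the 3 full match strings.

['<2>', '<h313>', '<d8gy>']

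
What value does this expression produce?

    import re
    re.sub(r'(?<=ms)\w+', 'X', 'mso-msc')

'msX-msX'

The lookaround is zero-width — it requires the adjacent text to match without consuming it, so the asserted text isn't part of the match.
`sub` substitutes 'X' at each match site.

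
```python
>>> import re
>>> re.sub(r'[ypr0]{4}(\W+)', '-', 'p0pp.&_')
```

The pattern matches exactly 4 of one of [ypr0]; then one or more of a non-word character (captured).
Each match is replaced by '-'.

'-_'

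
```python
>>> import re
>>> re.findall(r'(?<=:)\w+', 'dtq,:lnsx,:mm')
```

The positive lookaround only admits positions where the adjacent text matches; those characters stay outside the span.
Scanning left to right: at [5:9] → 'lnsx'; at [11:13] → 'mm'.
No capturing groups, so `findall` returns the 2 full match strings.

['lnsx', 'mm']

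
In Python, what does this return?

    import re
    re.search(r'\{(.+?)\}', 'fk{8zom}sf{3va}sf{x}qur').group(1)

'8zom'

The match spans [2:8] → '{8zom}'.
Captured: group 1 = '8zom'.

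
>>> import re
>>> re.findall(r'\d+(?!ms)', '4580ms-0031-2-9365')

['458', '0031', '2', '9365']

A negative assertion filters positions out without eating any characters.
No capturing groups, so `findall` returns the 4 full match strings.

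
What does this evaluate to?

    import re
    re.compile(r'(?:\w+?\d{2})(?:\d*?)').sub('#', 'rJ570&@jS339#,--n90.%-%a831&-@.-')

'#0&@#9#,--#.%-%#1&-@.-'

Pattern: one or more of a word character (lazy), then exactly 2 of a digit (non-capturing group); then zero or more of a digit (lazy) (non-capturing group).
Because the quantifier is non-greedy, it stops expanding at the earliest point where the rest of the pattern can succeed.
Matches: at [0:4] → 'rJ57'; at [7:11] → 'jS33'; at [16:19] → 'n90'; at [23:26] → 'a83'.
`sub` substitutes '#' at each match site.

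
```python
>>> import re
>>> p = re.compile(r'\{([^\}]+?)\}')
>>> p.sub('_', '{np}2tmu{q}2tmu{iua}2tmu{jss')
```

'_2tmu_2tmu_2tmu{jss'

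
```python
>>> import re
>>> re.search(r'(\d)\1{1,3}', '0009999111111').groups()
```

('0',)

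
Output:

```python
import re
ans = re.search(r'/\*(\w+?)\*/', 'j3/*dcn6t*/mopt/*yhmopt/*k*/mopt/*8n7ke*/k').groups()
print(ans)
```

`search` walks the string left to right and returns the first match it finds.
The match spans [2:11] → '/*dcn6t*/'.
Captured: group 1 = 'dcn6t'.

('dcn6t',)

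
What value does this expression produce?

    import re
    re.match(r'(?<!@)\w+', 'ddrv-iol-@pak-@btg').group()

'ddrv'

`match` is anchored at position 0; if the pattern doesn't fit there, it returns None.
The match spans [0:4] → 'ddrv'.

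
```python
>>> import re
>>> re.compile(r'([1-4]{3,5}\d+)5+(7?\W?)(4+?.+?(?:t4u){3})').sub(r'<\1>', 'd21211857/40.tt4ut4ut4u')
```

'd<212118>'

The pattern matches 3 to 5 of a character in [1-4], then one or more of a digit (captured); then one or more of a literal '5'; then optionally the literal '7', then optionally a non-word character (captured); then one or more of the literal '4' (lazy), then one or more of any character (lazy), then the literal 't4u' repeated 3 times (captured).
Matches: at [1:23] → '21211857/40.tt4ut4ut4u'.
Each match is replaced using the text its own group 1 captured.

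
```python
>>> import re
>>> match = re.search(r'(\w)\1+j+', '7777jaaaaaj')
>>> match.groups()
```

('7',)

After group 1 captures some text, `\1` only succeeds where that same text appears again.
`re.search` scans for the first position where the pattern succeeds.
The match spans [0:5] → '7777j'.
Captured: group 1 = '7'.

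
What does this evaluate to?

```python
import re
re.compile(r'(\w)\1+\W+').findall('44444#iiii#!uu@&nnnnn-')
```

['4', 'i', 'u', 'n']

A backreference is literal: `\1` must see the identical characters the first group matched.
Matches: at [0:6] match '44444#', group 1 = '4'; at [6:12] match 'iiii#!', group 1 = 'i'; at [12:16] match 'uu@&', group 1 = 'u'; at [16:22] match 'nnnnn-', group 1 = 'n'.
Because there's exactly one group, `findall` drops the full match and keeps group 1 from each hit.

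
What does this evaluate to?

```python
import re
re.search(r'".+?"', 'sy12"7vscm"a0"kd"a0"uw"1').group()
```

'"7vscm"'

The match spans [4:11] → '"7vscm"'.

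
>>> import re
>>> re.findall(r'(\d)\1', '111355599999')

['1', '5', '9', '9']

A backreference is literal: `\1` must see the identical characters the first group matched.
Walking the string: at [0:2] match '11', group 1 = '1'; at [4:6] match '55', group 1 = '5'; at [7:9] match '99', group 1 = '9'; at [9:11] match '99', group 1 = '9'.
Because there's exactly one group, `findall` drops the full match and keeps group 1 from each hit.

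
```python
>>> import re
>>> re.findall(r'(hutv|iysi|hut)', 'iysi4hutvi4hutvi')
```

`|` is ordered: at each position the engine commits to the first alternative that works.
Walking the string: at [0:4] match 'iysi', group 1 = 'iysi'; at [5:9] match 'hutv', group 1 = 'hutv'; at [11:15] match 'hutv', group 1 = 'hutv'.
With a single group, `findall` returns only what that group captured — 3 items.

['iysi', 'hutv', 'hutv']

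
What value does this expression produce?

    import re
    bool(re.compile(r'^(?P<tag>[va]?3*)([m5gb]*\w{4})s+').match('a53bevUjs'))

False

The pattern matches anchored at the start of the string; then optionally one of [va], then zero or more of the literal '3' (captured as 'tag'); then zero or more of one of [m5gb], then exactly 4 of a word character (captured); then one or more of a literal 's'.
`match` is anchored at position 0; if the pattern doesn't fit there, it returns None.
Here position 0 doesn't satisfy it, so the call returns None, and `bool(None)` is False.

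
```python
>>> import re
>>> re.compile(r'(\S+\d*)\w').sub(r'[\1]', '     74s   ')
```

'     [74]   '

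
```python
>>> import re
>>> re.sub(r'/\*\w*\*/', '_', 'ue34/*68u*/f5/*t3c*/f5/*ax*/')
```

Matches: at [4:11] → '/*68u*/'; at [13:20] → '/*t3c*/'; at [22:28] → '/*ax*/'.
Every occurrence is swapped for '_'.

'ue34_f5_f5_'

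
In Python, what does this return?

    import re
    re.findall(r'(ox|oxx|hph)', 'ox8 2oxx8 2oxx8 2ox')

['ox', 'ox', 'ox', 'ox']

Alternation tries branches left to right and keeps the first one that lets the overall match succeed at that position.
With a single group, `findall` returns only what that group captured — 4 items.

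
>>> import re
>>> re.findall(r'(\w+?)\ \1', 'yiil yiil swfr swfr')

['yiil', 'swfr']

`\1` is not a pattern — it's the concrete string captured by group 1, re-applied verbatim.
Walking the string: at [0:9] match 'yiil yiil', group 1 = 'yiil'; at [10:19] match 'swfr swfr', group 1 = 'swfr'.
Because there's exactly one group, `findall` drops the full match and keeps group 1 from each hit.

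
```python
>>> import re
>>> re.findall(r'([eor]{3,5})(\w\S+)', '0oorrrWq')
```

Pattern: 3 to 5 of one of [eor] (captured); then a word character, then one or more of a non-whitespace character (captured).
Matches: at [1:8] match 'oorrrWq', groups = ('oorrr', 'Wq').
With 2 capturing groups, `findall` returns a 2-tuple per match.

[('oorrr', 'Wq')]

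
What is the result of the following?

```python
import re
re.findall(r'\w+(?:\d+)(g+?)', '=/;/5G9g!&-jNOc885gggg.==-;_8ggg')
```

['g', 'g', 'g']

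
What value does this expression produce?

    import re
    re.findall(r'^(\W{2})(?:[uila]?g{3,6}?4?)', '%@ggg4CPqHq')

['%@']

One capturing group, so `findall` returns just the captured substring from the one match — 1 in all.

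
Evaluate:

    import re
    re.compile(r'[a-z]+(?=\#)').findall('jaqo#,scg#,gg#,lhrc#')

Lookahead/lookbehind check context without consuming it, so the matched span excludes the asserted characters.
Scanning left to right: at [0:4] → 'jaqo'; at [6:9] → 'scg'; at [11:13] → 'gg'; at [15:19] → 'lhrc'.
`findall` yields the raw match text (4 of them) because the pattern has no groups.

['jaqo', 'scg', 'gg', 'lhrc']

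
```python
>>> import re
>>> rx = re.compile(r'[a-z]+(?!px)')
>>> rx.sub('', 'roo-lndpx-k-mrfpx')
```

Because the assertion is negative and zero-width, positions next to the forbidden text are skipped.
`sub` substitutes '' at each match site.

'---'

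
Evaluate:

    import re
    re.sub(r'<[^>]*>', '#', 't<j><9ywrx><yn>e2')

Matches: at [1:4] → '<j>'; at [4:11] → '<9ywrx>'; at [11:15] → '<yn>'.
Every occurrence is swapped for '#'.

't###e2'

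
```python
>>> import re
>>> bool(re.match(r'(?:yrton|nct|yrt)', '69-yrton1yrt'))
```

False

`match` is anchored at position 0; if the pattern doesn't fit there, it returns None.
Here the string doesn't start with a match, so the call returns None, and `bool(None)` is False.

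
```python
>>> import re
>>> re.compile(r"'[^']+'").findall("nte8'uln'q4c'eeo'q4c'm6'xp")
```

Scanning left to right: at [4:9] → "'uln'"; at [12:17] → "'eeo'"; at [20:24] → "'m6'".
No capturing groups, so `findall` returns the 3 full match strings.

["'uln'", "'eeo'", "'m6'"]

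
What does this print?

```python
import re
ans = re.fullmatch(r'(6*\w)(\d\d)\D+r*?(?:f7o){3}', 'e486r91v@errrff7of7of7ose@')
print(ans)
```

None

This matches zero or more of a literal '6', then a word character (captured); then a digit, then a digit (captured); then one or more of a non-digit, then zero or more of the literal 'r' (lazy), then the literal 'f7o' repeated 3 times.
`re.fullmatch` requires the pattern to consume the entire string.
Here there's no way to consume every character, so the call returns None.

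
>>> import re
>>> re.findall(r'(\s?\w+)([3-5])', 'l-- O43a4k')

[(' O43a', '4')]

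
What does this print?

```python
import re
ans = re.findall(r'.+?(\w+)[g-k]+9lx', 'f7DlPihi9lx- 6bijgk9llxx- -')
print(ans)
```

['7DlPih']

This matches one or more of any character (lazy); then one or more of a word character (captured); then one or more of a character in [g-k], then the literal '9lx'.
One capturing group, so `findall` returns just the captured substring from the one match — 1 in all.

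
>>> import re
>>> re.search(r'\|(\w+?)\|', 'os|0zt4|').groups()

('0zt4',)

`search` walks the string left to right and returns the first match it finds.
The match spans [2:8] → '|0zt4|'.
Captured: group 1 = '0zt4'.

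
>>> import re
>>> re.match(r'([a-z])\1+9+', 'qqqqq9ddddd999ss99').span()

(0, 6)

`\1` has to match the exact text group 1 already captured.
With `match`, the pattern is implicitly anchored at the beginning.
The match spans [0:6] → 'qqqqq9'.
Captured: group 1 = 'q'.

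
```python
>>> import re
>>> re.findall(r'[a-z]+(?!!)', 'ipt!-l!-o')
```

['ip', 'o']

Because the assertion is negative and zero-width, positions next to the forbidden text are skipped.
Walking the string: at [0:2] → 'ip'; at [8:9] → 'o'.
With no groups in the pattern, `findall` gives back each whole match — 2 here.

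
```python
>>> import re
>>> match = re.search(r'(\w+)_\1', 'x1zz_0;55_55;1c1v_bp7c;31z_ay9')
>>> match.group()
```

The backreference `\1` re-matches whatever the first group consumed, character for character.
The match spans [7:12] → '55_55'.

'55_55'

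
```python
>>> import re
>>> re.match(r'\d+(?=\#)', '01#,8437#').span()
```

Lookahead/lookbehind check context without consuming it, so the matched span excludes the asserted characters.
`match` is anchored at position 0; if the pattern doesn't fit there, it returns None.
The match spans [0:2] → '01'.

(0, 2)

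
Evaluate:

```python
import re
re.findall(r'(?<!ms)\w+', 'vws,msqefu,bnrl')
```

['vws', 'msqefu', 'bnrl']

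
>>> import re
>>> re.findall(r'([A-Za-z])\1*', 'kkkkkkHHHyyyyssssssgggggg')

After group 1 captures some text, `\1` only succeeds where that same text appears again.
Matches: at [0:6] match 'kkkkkk', group 1 = 'k'; at [6:9] match 'HHH', group 1 = 'H'; at [9:13] match 'yyyy', group 1 = 'y'; at [13:19] match 'ssssss', group 1 = 's'; at [19:25] match 'gggggg', group 1 = 'g'.
With a single group, `findall` returns only what that group captured — 5 items.

['k', 'H', 'y', 's', 'g']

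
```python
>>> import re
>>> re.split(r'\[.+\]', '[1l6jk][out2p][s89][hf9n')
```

Splitting on the pattern gives 2 pieces.

['', '[hf9n']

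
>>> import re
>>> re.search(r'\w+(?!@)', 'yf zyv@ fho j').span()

`(?!…)`/`(?<!…)` only lets a position through if the neighbouring text does NOT match; no characters are consumed.
Unlike `match`, `search` isn't anchored — it looks for the pattern anywhere in the string.
The match spans [0:2] → 'yf'.

(0, 2)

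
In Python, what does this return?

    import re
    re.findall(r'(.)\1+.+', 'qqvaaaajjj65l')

['q']

After group 1 captures some text, `\1` only succeeds where that same text appears again.
Walking the string: at [0:13] match 'qqvaaaajjj65l', group 1 = 'q'.
Because there's exactly one group, `findall` drops the full match and keeps group 1 from the one hit.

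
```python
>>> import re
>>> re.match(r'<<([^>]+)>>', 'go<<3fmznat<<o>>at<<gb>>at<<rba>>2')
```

None

`re.match` won't scan ahead — the pattern has to work from the very first character.
Here position 0 doesn't satisfy it, so the call returns None.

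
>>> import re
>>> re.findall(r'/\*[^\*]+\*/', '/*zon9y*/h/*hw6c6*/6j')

['/*zon9y*/', '/*hw6c6*/']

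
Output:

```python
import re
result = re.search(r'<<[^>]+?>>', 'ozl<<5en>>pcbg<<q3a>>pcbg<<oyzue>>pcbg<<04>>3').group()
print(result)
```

The match spans [3:10] → '<<5en>>'.

<<5en>>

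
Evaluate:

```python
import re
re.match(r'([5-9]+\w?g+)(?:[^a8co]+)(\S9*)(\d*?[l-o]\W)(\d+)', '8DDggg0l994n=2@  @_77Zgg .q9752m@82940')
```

None

`re.match` only tries the pattern at the start of the string.
Here position 0 doesn't satisfy it, so the call returns None.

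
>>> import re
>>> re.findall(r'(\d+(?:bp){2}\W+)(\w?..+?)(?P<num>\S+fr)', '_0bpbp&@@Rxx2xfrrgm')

Because the quantifier is non-greedy, it stops expanding at the earliest point where the rest of the pattern can succeed.
Multiple groups make `findall` return tuples — one 3-tuple for the one match.

[('0bpbp&@@', 'Rxx', '2xfr')]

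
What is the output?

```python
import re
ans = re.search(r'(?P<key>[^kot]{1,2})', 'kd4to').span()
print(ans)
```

The pattern matches 1 to 2 of any character except [kot] (captured as 'key').
`search` walks the string left to right and returns the first match it finds.
The match spans [1:3] → 'd4'.
Captured: group 1 = 'd4'.

(1, 3)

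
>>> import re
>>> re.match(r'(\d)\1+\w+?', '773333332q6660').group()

A backreference is literal: `\1` must see the identical characters the first group matched.
`match` is anchored at position 0; if the pattern doesn't fit there, it returns None.
The match spans [0:3] → '773'.
Captured: group 1 = '7'.

'773'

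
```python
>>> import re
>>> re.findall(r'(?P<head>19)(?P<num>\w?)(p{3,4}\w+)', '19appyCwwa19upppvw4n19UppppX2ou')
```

This matches the literal '1', then a literal '9' (captured as 'head'); then optionally a word character (captured as 'num'); then 3 to 4 of the literal 'p', then one or more of a word character (captured).
Matches: at [10:31] match '19upppvw4n19UppppX2ou', groups = ('19', 'u', 'pppvw4n19UppppX2ou').
`findall` packs the 3 group values into a tuple for every match.

[('19', 'u', 'pppvw4n19UppppX2ou')]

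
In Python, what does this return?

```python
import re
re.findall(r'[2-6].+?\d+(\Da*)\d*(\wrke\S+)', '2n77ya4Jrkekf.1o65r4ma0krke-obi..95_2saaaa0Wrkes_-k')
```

A non-greedy quantifier consumes as few characters as it can — just enough that the remainder of the pattern still matches from where it stops; whatever follows it matches normally.
Multiple groups make `findall` return tuples — one 2-tuple for the one match.

[('ya', 'Jrkekf.1o65r4ma0krke-obi..95_2saaaa0Wrkes_-k')]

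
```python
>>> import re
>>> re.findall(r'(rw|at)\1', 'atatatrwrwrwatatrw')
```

`\1` has to match the exact text group 1 already captured.
One capturing group, so `findall` returns just the captured substring from each match — 3 in all.

['at', 'rw', 'at']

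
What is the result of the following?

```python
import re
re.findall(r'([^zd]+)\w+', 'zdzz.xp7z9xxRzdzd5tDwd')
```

['.xp7']

One capturing group, so `findall` returns just the captured substring from the one match — 1 in all.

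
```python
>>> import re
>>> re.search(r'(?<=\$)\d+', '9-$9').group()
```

The `(?=…)`/`(?<=…)` assertion just peeks at neighbouring text; it doesn't advance the match position.
The match spans [3:4] → '9'.

'9'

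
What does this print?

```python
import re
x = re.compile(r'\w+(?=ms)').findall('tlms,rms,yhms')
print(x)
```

['tl', 'r', 'yh']

The `(?=…)`/`(?<=…)` assertion just peeks at neighbouring text; it doesn't advance the match position.
Scanning left to right: at [0:2] → 'tl'; at [5:6] → 'r'; at [9:11] → 'yh'.
No capturing groups, so `findall` returns the 3 full match strings.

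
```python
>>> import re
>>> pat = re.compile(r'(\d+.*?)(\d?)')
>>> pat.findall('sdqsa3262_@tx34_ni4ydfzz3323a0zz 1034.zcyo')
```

[('3262', ''), ('34', ''), ('4', ''), ('3323', ''), ('0', ''), ('1034', '')]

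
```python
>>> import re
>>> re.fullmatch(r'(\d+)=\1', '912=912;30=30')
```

None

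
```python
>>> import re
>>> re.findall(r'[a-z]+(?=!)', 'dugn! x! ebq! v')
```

['dugn', 'x', 'ebq']

Because the assertion is zero-width, the text it checks is not consumed and won't appear in the result.
Matches: at [0:4] → 'dugn'; at [6:7] → 'x'; at [9:12] → 'ebq'.
No capturing groups, so `findall` returns the 3 full match strings.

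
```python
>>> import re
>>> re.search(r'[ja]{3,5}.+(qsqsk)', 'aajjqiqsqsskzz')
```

None

Here no position works, so the call returns None.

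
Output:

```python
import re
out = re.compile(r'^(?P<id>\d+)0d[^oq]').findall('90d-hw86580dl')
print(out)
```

Pattern: anchored at the start of the string; then one or more of a digit (captured as 'id'); then the literal '0d', then any character except [oq].
Scanning left to right: at [0:4] match '90d-', group 1 = '9'.
One capturing group, so `findall` returns just the captured substring from the one match — 1 in all.

['9']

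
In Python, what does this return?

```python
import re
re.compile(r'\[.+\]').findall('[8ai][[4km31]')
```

['[8ai][[4km31]']

Matches: at [0:13] → '[8ai][[4km31]'.
No capturing groups, so `findall` returns the 1 full match string.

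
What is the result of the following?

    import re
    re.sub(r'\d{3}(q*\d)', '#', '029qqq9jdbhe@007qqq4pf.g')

'#jdbhe@#pf.g'

`sub` substitutes '#' at each match site.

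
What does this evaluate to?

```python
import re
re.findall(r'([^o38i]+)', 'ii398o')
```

This matches one or more of any character except [o38i] (captured).
Because there's exactly one group, `findall` drops the full match and keeps group 1 from the one hit.

['9']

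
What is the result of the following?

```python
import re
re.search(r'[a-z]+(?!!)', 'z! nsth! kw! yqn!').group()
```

The negative lookaround is zero-width — it rules out positions where the adjacent text would match, without consuming anything.
`search` walks the string left to right and returns the first match it finds.
The match spans [3:6] → 'nst'.

'nst'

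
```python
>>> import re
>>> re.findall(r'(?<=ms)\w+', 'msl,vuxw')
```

['l']

The positive lookaround only admits positions where the adjacent text matches; those characters stay outside the span.
Matches: at [2:3] → 'l'.
`findall` yields the raw match text (1 of them) because the pattern has no groups.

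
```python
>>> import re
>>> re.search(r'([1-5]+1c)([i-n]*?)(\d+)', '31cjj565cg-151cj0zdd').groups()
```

('31c', 'jj', '565')

Pattern: one or more of a character in [1-5], then the literal '1c' (captured); then zero or more of a character in [i-n] (lazy) (captured); then one or more of a digit (captured).
`search` walks the string left to right and returns the first match it finds.
The match spans [0:8] → '31cjj565'.
Captured: group 1 = '31c', group 2 = 'jj', group 3 = '565'.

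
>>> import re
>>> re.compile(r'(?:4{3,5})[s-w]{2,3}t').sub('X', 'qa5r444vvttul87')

'qa5rXul87'

`sub` substitutes 'X' at each match site.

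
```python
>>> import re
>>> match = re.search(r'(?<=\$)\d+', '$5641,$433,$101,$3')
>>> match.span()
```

(1, 5)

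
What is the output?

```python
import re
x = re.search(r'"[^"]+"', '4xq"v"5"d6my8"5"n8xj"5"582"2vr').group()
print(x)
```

"v"

The match spans [3:6] → '"v"'.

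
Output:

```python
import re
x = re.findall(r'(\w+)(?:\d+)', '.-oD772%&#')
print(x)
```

['oD77']

Pattern: one or more of a word character (captured); then one or more of a digit (non-capturing group).
With a single group, `findall` returns only what that group captured — 1 item.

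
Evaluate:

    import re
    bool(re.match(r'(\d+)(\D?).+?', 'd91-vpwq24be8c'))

False

The pattern matches one or more of a digit (captured); then optionally a non-digit (captured); then one or more of any character (lazy).
`re.match` only tries the pattern at the start of the string.
Here the pattern fails at index 0, so the call returns None, and `bool(None)` is False.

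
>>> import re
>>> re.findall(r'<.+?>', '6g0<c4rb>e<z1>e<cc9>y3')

['<c4rb>', '<z1>', '<cc9>']

Scanning left to right: at [3:9] → '<c4rb>'; at [10:14] → '<z1>'; at [15:20] → '<cc9>'.
`findall` yields the raw match text (3 of them) because the pattern has no groups.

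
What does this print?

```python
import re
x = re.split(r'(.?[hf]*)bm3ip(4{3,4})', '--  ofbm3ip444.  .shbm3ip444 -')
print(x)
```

['--  ', 'of', '444', '.  .', 'sh', '444', ' -']

`re.split` interleaves the captured-group text with the surrounding fragments.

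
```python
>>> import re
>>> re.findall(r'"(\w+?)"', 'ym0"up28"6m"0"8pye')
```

One capturing group, so `findall` returns just the captured substring from each match — 2 in all.

['up28', '0']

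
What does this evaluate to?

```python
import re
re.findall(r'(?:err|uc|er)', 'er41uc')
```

['er', 'uc']

Walking the string: at [0:2] → 'er'; at [4:6] → 'uc'.
Since nothing is captured, `findall` lists the 2 matched substrings directly.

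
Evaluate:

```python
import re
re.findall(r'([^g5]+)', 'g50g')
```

This matches one or more of any character except [g5] (captured).
`findall` collects group 1 from the one match (1 total).

['0']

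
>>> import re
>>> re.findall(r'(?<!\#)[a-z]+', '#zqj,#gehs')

['qj', 'ehs']

A negative assertion filters positions out without eating any characters.
Matches: at [2:4] → 'qj'; at [7:10] → 'ehs'.
With no groups in the pattern, `findall` gives back each whole match — 2 here.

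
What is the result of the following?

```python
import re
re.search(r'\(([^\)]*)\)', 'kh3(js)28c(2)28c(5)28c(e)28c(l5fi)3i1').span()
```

Unlike `match`, `search` isn't anchored — it looks for the pattern anywhere in the string.
The match spans [3:7] → '(js)'.
Captured: group 1 = 'js'.

(3, 7)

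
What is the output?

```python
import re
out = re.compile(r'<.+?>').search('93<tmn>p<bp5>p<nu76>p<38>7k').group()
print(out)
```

<tmn>

`search` walks the string left to right and returns the first match it finds.
The match spans [2:7] → '<tmn>'.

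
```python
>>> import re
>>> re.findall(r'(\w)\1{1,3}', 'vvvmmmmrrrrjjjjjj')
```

The backreference `\1` re-matches whatever the first group consumed, character for character.
Scanning left to right: at [0:3] match 'vvv', group 1 = 'v'; at [3:7] match 'mmmm', group 1 = 'm'; at [7:11] match 'rrrr', group 1 = 'r'; at [11:15] match 'jjjj', group 1 = 'j'; at [15:17] match 'jj', group 1 = 'j'.
`findall` collects group 1 from each match (5 total).

['v', 'm', 'r', 'j', 'j']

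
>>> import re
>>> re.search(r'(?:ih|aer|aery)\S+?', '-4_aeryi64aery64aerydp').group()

Alternation tries branches left to right and keeps the first one that lets the overall match succeed at that position.
Unlike `match`, `search` isn't anchored — it looks for the pattern anywhere in the string.
The match spans [3:7] → 'aery'.

'aery'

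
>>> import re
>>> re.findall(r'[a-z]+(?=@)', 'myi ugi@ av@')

The positive lookaround only admits positions where the adjacent text matches; those characters stay outside the span.
Since nothing is captured, `findall` lists the 2 matched substrings directly.

['ugi', 'av']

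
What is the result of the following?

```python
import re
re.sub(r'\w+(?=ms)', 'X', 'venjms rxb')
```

'Xms rxb'

The `(?=…)`/`(?<=…)` assertion just peeks at neighbouring text; it doesn't advance the match position.
Every occurrence is swapped for 'X'.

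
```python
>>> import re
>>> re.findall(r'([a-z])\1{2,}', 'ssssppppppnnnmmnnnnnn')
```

['s', 'p', 'n', 'n']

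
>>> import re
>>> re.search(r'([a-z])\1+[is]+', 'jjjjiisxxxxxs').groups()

('j',)

The match spans [0:7] → 'jjjjiis'.
Captured: group 1 = 'j'.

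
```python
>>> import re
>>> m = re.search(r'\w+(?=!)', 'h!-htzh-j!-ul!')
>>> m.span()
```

(0, 1)

Lookahead/lookbehind check context without consuming it, so the matched span excludes the asserted characters.
`re.search` tries every starting position until one works.
The match spans [0:1] → 'h'.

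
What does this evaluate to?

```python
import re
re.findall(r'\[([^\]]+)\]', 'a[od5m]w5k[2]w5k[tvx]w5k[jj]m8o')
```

['od5m', '2', 'tvx', 'jj']

Scanning left to right: at [1:7] match '[od5m]', group 1 = 'od5m'; at [10:13] match '[2]', group 1 = '2'; at [16:21] match '[tvx]', group 1 = 'tvx'; at [24:28] match '[jj]', group 1 = 'jj'.
`findall` collects group 1 from each match (4 total).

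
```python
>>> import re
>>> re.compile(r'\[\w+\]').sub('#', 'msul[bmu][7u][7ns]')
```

'msul###'

Matches: at [4:9] → '[bmu]'; at [9:13] → '[7u]'; at [13:18] → '[7ns]'.
`sub` substitutes '#' at each match site.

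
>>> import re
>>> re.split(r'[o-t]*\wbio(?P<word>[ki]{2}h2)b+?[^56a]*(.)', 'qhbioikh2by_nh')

['', 'ikh2', 'h', '']

`re.split` interleaves the captured-group text with the surrounding fragments.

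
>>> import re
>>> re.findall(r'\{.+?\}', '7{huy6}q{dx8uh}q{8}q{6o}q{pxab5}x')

A `+?`/`*?`/`{m,n}?` starts at its minimum and grows only as far as needed for what follows to match.
With no groups in the pattern, `findall` gives back each whole match — 5 here.

['{huy6}', '{dx8uh}', '{8}', '{6o}', '{pxab5}']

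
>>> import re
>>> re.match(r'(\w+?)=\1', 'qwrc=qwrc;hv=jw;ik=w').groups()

The match spans [0:9] → 'qwrc=qwrc'.
Captured: group 1 = 'qwrc'.

('qwrc',)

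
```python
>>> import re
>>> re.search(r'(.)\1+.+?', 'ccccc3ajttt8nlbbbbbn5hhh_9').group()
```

A backreference is literal: `\1` must see the identical characters the first group matched.
The match spans [0:6] → 'ccccc3'.

'ccccc3'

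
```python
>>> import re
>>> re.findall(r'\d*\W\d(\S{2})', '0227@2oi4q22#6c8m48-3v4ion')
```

['oi', 'c8', 'v4']

This matches zero or more of a digit, then a non-word character, then a digit; then exactly 2 of a non-whitespace character (captured).
Walking the string: at [0:8] match '0227@2oi', group 1 = 'oi'; at [10:16] match '22#6c8', group 1 = 'c8'; at [17:23] match '48-3v4', group 1 = 'v4'.
With a single group, `findall` returns only what that group captured — 3 items.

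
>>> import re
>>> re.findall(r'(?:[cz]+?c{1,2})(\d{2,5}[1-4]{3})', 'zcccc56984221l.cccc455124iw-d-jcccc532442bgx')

['56984221', '455124', '532442']

Pattern: one or more of one of [cz] (lazy), then 1 to 2 of the literal 'c' (non-capturing group); then 2 to 5 of a digit, then exactly 3 of a character in [1-4] (captured).
Walking the string: at [0:13] match 'zcccc56984221', group 1 = '56984221'; at [15:25] match 'cccc455124', group 1 = '455124'; at [31:41] match 'cccc532442', group 1 = '532442'.
One capturing group, so `findall` returns just the captured substring from each match — 3 in all.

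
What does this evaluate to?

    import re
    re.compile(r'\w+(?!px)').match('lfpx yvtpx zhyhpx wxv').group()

`re.match` won't scan ahead — the pattern has to work from the very first character.
The match spans [0:4] → 'lfpx'.

'lfpx'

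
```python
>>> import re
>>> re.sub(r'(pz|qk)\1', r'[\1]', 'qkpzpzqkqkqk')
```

'qk[pz][qk]qk'

`\1` is not a pattern — it's the concrete string captured by group 1, re-applied verbatim.
The replacement refers to a captured group, so each match is rewritten using its own captured text.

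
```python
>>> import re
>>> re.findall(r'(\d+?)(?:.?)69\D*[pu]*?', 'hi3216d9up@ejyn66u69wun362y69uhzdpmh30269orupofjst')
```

This matches one or more of a digit (lazy) (captured); then optionally any character (non-capturing group); then the literal '69', then zero or more of a non-digit, then zero or more of one of [pu] (lazy).
Because the quantifier is non-greedy, it stops expanding at the earliest point where the rest of the pattern can succeed.
Matches: at [15:23] match '66u69wun', group 1 = '66'; at [23:36] match '362y69uhzdpmh', group 1 = '362'; at [36:50] match '30269orupofjst', group 1 = '30'.
`findall` collects group 1 from each match (3 total).

['66', '362', '30']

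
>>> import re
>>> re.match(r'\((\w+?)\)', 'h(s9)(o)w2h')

None

`re.match` only tries the pattern at the start of the string.
Here the string doesn't start with a match, so the call returns None.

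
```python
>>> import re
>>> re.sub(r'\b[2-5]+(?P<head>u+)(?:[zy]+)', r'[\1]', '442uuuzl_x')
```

'[uuu]l_x'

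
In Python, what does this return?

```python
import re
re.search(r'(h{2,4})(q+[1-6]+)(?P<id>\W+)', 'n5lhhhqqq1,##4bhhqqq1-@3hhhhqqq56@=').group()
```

'hhhqqq1,##'

The match spans [3:13] → 'hhhqqq1,##'.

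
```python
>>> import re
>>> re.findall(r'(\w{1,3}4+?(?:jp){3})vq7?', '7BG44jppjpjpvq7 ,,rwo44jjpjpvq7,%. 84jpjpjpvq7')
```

This matches 1 to 3 of a word character, then one or more of the literal '4' (lazy), then the literal 'jp' repeated 3 times (captured); then the literal 'vq', then optionally the literal '7'.
Walking the string: at [35:46] match '84jpjpjpvq7', group 1 = '84jpjpjp'.
With a single group, `findall` returns only what that group captured — 1 item.

['84jpjpjp']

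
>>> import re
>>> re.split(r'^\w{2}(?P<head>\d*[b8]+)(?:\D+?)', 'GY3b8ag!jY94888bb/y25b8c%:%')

['', '3b8', 'g!jY94888bb/y25b8c%:%']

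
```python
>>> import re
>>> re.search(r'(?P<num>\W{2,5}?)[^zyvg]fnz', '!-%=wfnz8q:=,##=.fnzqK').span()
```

(0, 8)

This matches 2 to 5 of a non-word character (lazy) (captured as 'num'); then any character except [zyvg], then the literal 'fn', then the literal 'z'.
`search` walks the string left to right and returns the first match it finds.
The match spans [0:8] → '!-%=wfnz'.
Captured: group 1 = '!-%='.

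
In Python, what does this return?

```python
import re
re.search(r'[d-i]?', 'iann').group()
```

This matches optionally a character in [d-i].
`search` walks the string left to right and returns the first match it finds.
The match spans [0:1] → 'i'.

'i'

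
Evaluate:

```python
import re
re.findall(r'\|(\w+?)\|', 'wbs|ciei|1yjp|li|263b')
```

['ciei', 'li']

One capturing group, so `findall` returns just the captured substring from each match — 2 in all.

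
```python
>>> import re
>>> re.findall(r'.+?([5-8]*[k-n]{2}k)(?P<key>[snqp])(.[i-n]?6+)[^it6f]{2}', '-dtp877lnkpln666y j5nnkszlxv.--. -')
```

[('877lnk', 'p', 'ln666')]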